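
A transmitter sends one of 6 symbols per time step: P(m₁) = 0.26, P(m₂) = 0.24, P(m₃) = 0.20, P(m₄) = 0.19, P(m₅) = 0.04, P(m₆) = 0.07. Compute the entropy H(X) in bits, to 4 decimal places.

2.3733 bits

H = −Σ pᵢ log₂ pᵢ.
−0.26·log₂(0.26) = 0.5053
−0.24·log₂(0.24) = 0.4941
−0.20·log₂(0.20) = 0.4644
−0.19·log₂(0.19) = 0.4552
−0.04·log₂(0.04) = 0.1858
−0.07·log₂(0.07) = 0.2686
Sum ≈ 2.3733 → 2.3733 bits.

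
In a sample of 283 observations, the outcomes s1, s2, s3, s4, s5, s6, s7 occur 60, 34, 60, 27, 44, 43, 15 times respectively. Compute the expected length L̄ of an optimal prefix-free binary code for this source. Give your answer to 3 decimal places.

Probabilities are the counts divided by 283.
Repeatedly combine the two least-probable nodes; the expected code length is the sum of the merged weights.
merge 15/283 + 27/283 → 42/283
merge 34/283 + 42/283 → 76/283
merge 43/283 + 44/283 → 87/283
merge 60/283 + 60/283 → 120/283
merge 76/283 + 87/283 → 163/283
merge 120/283 + 163/283 → 1
L = 42/283 + 76/283 + 87/283 + 120/283 + 163/283 + 1 = 771/283 ≈ 2.724 bits/symbol.

2.724 bits/symbol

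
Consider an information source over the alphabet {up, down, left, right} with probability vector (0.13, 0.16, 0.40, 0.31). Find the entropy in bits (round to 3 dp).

H = −Σ pᵢ log₂ pᵢ.
−0.13·log₂(0.13) = 0.3826
−0.16·log₂(0.16) = 0.4230
−0.40·log₂(0.40) = 0.5288
−0.31·log₂(0.31) = 0.5238
Sum ≈ 1.8582 → 1.858 bits.

1.858 bits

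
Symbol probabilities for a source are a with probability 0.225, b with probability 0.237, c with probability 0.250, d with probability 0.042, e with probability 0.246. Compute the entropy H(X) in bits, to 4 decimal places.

H = −Σ pᵢ log₂ pᵢ.
−0.225·log₂(0.225) = 0.4842
−0.237·log₂(0.237) = 0.4923
−0.250·log₂(0.250) = 0.5000
−0.042·log₂(0.042) = 0.1921
−0.246·log₂(0.246) = 0.4977
Sum ≈ 2.1663 → 2.1663 bits.

2.1663 bits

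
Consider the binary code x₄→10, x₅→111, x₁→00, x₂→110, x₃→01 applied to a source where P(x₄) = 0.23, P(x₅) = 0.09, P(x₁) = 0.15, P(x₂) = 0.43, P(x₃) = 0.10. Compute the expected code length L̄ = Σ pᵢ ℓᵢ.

2.52 bits/symbol

L̄ = Σ pᵢ·ℓᵢ = 0.23·2 + 0.09·3 + 0.15·2 + 0.43·3 + 0.10·2 = 2.52 bits/symbol.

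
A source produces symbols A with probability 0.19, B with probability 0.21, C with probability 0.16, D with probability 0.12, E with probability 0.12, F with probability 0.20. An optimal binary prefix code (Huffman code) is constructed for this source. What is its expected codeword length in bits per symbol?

2.59 bits/symbol

Repeatedly combine the two least-probable nodes; the expected code length is the sum of the merged weights.
merge 3/25 + 3/25 → 6/25
merge 4/25 + 19/100 → 7/20
merge 1/5 + 21/100 → 41/100
merge 6/25 + 7/20 → 59/100
merge 41/100 + 59/100 → 1
L = 6/25 + 7/20 + 41/100 + 59/100 + 1 = 259/100 = 2.59 bits/symbol.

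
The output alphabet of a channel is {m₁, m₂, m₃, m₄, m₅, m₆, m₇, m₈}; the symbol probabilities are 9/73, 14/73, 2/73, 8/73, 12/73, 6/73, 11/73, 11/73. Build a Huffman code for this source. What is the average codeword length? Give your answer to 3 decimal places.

2.918 bits/symbol

Repeatedly combine the two least-probable nodes; the expected code length is the sum of the merged weights.
merge 2/73 + 6/73 → 8/73
merge 8/73 + 8/73 → 16/73
merge 9/73 + 11/73 → 20/73
merge 11/73 + 12/73 → 23/73
merge 14/73 + 16/73 → 30/73
merge 20/73 + 23/73 → 43/73
merge 30/73 + 43/73 → 1
L = 8/73 + 16/73 + 20/73 + 23/73 + 30/73 + 43/73 + 1 = 213/73 ≈ 2.918 bits/symbol.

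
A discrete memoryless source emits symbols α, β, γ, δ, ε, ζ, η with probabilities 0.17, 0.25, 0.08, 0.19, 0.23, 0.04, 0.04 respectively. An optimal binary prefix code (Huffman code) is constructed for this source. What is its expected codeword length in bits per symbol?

Repeatedly combine the two least-probable nodes; the expected code length is the sum of the merged weights.
merge 1/25 + 1/25 → 2/25
merge 2/25 + 2/25 → 4/25
merge 4/25 + 17/100 → 33/100
merge 19/100 + 23/100 → 21/50
merge 1/4 + 33/100 → 29/50
merge 21/50 + 29/50 → 1
L = 2/25 + 4/25 + 33/100 + 21/50 + 29/50 + 1 = 257/100 = 2.57 bits/symbol.

2.57 bits/symbol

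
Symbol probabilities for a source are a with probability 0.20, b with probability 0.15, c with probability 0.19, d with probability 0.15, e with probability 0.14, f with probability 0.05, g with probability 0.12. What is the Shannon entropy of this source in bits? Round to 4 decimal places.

2.7210 bits

H = −Σ pᵢ log₂ pᵢ.
−0.20·log₂(0.20) = 0.4644
−0.15·log₂(0.15) = 0.4105
−0.19·log₂(0.19) = 0.4552
−0.15·log₂(0.15) = 0.4105
−0.14·log₂(0.14) = 0.3971
−0.05·log₂(0.05) = 0.2161
−0.12·log₂(0.12) = 0.3671
Sum ≈ 2.7210 → 2.7210 bits.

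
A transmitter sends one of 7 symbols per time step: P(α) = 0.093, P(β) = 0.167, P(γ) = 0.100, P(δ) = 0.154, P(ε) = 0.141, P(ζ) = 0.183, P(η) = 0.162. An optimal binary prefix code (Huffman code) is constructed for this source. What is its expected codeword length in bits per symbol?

2.817 bits/symbol

Repeatedly combine the two least-probable nodes; the expected code length is the sum of the merged weights.
merge 93/1000 + 1/10 → 193/1000
merge 141/1000 + 77/500 → 59/200
merge 81/500 + 167/1000 → 329/1000
merge 183/1000 + 193/1000 → 47/125
merge 59/200 + 329/1000 → 78/125
merge 47/125 + 78/125 → 1
L = 193/1000 + 59/200 + 329/1000 + 47/125 + 78/125 + 1 = 2817/1000 = 2.817 bits/symbol.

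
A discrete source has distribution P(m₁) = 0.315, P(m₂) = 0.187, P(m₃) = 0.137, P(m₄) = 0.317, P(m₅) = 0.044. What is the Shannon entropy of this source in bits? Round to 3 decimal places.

2.094 bits

H = −Σ pᵢ log₂ pᵢ.
−0.315·log₂(0.315) = 0.5250
−0.187·log₂(0.187) = 0.4523
−0.137·log₂(0.137) = 0.3929
−0.317·log₂(0.317) = 0.5254
−0.044·log₂(0.044) = 0.1983
Sum ≈ 2.0939 → 2.094 bits.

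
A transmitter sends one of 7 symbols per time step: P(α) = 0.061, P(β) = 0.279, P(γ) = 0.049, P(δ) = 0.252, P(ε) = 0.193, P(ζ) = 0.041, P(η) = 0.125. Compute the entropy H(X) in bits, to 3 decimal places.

2.496 bits

H = −Σ pᵢ log₂ pᵢ.
−0.061·log₂(0.061) = 0.2461
−0.279·log₂(0.279) = 0.5138
−0.049·log₂(0.049) = 0.2132
−0.252·log₂(0.252) = 0.5011
−0.193·log₂(0.193) = 0.4581
−0.041·log₂(0.041) = 0.1889
−0.125·log₂(0.125) = 0.3750
Sum ≈ 2.4963 → 2.496 bits.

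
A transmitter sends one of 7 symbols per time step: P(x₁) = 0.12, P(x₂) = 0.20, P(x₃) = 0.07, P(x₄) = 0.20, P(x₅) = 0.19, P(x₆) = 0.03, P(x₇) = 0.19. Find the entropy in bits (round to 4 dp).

H = −Σ pᵢ log₂ pᵢ.
−0.12·log₂(0.12) = 0.3671
−0.20·log₂(0.20) = 0.4644
−0.07·log₂(0.07) = 0.2686
−0.20·log₂(0.20) = 0.4644
−0.19·log₂(0.19) = 0.4552
−0.03·log₂(0.03) = 0.1518
−0.19·log₂(0.19) = 0.4552
Sum ≈ 2.6266 → 2.6266 bits.

2.6266 bits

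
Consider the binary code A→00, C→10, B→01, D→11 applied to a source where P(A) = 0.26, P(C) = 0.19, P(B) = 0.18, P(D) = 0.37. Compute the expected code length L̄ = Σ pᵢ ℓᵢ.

2 bits/symbol

L̄ = Σ pᵢ·ℓᵢ = 0.26·2 + 0.19·2 + 0.18·2 + 0.37·2 = 2 bits/symbol.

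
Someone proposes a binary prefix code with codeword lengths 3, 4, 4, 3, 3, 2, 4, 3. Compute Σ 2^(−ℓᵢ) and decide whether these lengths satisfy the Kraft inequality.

0.9375; yes

With common denominator 2^4 = 16: Σ 2^(−ℓᵢ) = 2/16 + 1/16 + 1/16 + 2/16 + 2/16 + 4/16 + 1/16 + 2/16 = 15/16 = 0.9375.
Kraft's inequality requires Σ ≤ 1; here Σ = 0.9375 ≤ 1, so such a prefix code exists.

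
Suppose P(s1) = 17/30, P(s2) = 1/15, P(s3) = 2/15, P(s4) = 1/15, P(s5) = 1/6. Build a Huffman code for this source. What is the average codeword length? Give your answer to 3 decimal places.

1.833 bits/symbol

Repeatedly combine the two least-probable nodes; the expected code length is the sum of the merged weights.
merge 1/15 + 1/15 → 2/15
merge 2/15 + 2/15 → 4/15
merge 1/6 + 4/15 → 13/30
merge 13/30 + 17/30 → 1
L = 2/15 + 4/15 + 13/30 + 1 = 11/6 ≈ 1.833 bits/symbol.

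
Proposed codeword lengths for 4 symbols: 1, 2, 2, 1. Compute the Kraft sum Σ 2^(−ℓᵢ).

With common denominator 2^2 = 4: Σ 2^(−ℓᵢ) = 2/4 + 1/4 + 1/4 + 2/4 = 6/4 = 1.5.

1.5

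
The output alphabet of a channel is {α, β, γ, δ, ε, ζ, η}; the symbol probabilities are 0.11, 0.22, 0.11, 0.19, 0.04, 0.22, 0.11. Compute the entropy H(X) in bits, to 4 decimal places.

2.6530 bits

H = −Σ pᵢ log₂ pᵢ.
−0.11·log₂(0.11) = 0.3503
−0.22·log₂(0.22) = 0.4806
−0.11·log₂(0.11) = 0.3503
−0.19·log₂(0.19) = 0.4552
−0.04·log₂(0.04) = 0.1858
−0.22·log₂(0.22) = 0.4806
−0.11·log₂(0.11) = 0.3503
Sum ≈ 2.6530 → 2.6530 bits.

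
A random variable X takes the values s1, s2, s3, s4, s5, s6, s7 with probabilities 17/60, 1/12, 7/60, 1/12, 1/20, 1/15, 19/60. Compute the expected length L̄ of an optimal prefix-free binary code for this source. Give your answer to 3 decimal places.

Repeatedly combine the two least-probable nodes; the expected code length is the sum of the merged weights.
merge 1/20 + 1/15 → 7/60
merge 1/12 + 1/12 → 1/6
merge 7/60 + 7/60 → 7/30
merge 1/6 + 7/30 → 2/5
merge 17/60 + 19/60 → 3/5
merge 2/5 + 3/5 → 1
L = 7/60 + 1/6 + 7/30 + 2/5 + 3/5 + 1 = 151/60 ≈ 2.517 bits/symbol.

2.517 bits/symbol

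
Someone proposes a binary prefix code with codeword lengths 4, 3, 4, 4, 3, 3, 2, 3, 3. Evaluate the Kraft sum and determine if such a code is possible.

With common denominator 2^4 = 16: Σ 2^(−ℓᵢ) = 1/16 + 2/16 + 1/16 + 1/16 + 2/16 + 2/16 + 4/16 + 2/16 + 2/16 = 17/16 = 1.0625.
Kraft's inequality requires Σ ≤ 1; here Σ = 1.0625 > 1, so no such prefix code exists.

1.0625; no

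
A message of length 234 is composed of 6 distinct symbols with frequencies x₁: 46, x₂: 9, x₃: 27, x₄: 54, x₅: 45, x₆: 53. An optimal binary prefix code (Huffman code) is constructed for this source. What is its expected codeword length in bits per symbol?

Probabilities are the counts divided by 234.
Repeatedly combine the two least-probable nodes; the expected code length is the sum of the merged weights.
merge 1/26 + 3/26 → 2/13
merge 2/13 + 5/26 → 9/26
merge 23/117 + 53/234 → 11/26
merge 3/13 + 9/26 → 15/26
merge 11/26 + 15/26 → 1
L = 2/13 + 9/26 + 11/26 + 15/26 + 1 = 5/2 = 2.5 bits/symbol.

2.5 bits/symbol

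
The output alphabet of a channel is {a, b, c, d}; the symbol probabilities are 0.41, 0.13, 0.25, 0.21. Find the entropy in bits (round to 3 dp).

H = −Σ pᵢ log₂ pᵢ.
−0.41·log₂(0.41) = 0.5274
−0.13·log₂(0.13) = 0.3826
−0.25·log₂(0.25) = 0.5000
−0.21·log₂(0.21) = 0.4728
Sum ≈ 1.8829 → 1.883 bits.

1.883 bits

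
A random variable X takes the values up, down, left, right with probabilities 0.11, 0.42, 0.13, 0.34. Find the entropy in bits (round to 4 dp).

H = −Σ pᵢ log₂ pᵢ.
−0.11·log₂(0.11) = 0.3503
−0.42·log₂(0.42) = 0.5256
−0.13·log₂(0.13) = 0.3826
−0.34·log₂(0.34) = 0.5292
Sum ≈ 1.7878 → 1.7878 bits.

1.7878 bits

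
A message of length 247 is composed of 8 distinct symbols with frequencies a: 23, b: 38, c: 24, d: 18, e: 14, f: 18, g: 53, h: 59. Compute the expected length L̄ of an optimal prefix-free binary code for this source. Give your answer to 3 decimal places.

Probabilities are the counts divided by 247.
Repeatedly combine the two least-probable nodes; the expected code length is the sum of the merged weights.
merge 14/247 + 18/247 → 32/247
merge 18/247 + 23/247 → 41/247
merge 24/247 + 32/247 → 56/247
merge 2/13 + 41/247 → 79/247
merge 53/247 + 56/247 → 109/247
merge 59/247 + 79/247 → 138/247
merge 109/247 + 138/247 → 1
L = 32/247 + 41/247 + 56/247 + 79/247 + 109/247 + 138/247 + 1 = 54/19 ≈ 2.842 bits/symbol.

2.842 bits/symbol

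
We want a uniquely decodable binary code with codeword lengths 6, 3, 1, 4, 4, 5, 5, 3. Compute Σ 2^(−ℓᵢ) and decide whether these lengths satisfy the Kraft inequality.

0.953125; yes

With common denominator 2^6 = 64: Σ 2^(−ℓᵢ) = 1/64 + 8/64 + 32/64 + 4/64 + 4/64 + 2/64 + 2/64 + 8/64 = 61/64 = 0.953125.
Kraft's inequality requires Σ ≤ 1; here Σ = 0.953125 ≤ 1, so such a prefix code exists.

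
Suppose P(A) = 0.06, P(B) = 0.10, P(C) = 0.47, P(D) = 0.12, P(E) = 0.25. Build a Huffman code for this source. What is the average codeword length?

Repeatedly combine the two least-probable nodes; the expected code length is the sum of the merged weights.
merge 3/50 + 1/10 → 4/25
merge 3/25 + 4/25 → 7/25
merge 1/4 + 7/25 → 53/100
merge 47/100 + 53/100 → 1
L = 4/25 + 7/25 + 53/100 + 1 = 197/100 = 1.97 bits/symbol.

1.97 bits/symbol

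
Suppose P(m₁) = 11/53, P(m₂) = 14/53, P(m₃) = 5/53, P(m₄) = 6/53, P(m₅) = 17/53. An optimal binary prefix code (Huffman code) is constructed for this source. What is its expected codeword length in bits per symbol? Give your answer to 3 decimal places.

2.208 bits/symbol

Repeatedly combine the two least-probable nodes; the expected code length is the sum of the merged weights.
merge 5/53 + 6/53 → 11/53
merge 11/53 + 11/53 → 22/53
merge 14/53 + 17/53 → 31/53
merge 22/53 + 31/53 → 1
L = 11/53 + 22/53 + 31/53 + 1 = 117/53 ≈ 2.208 bits/symbol.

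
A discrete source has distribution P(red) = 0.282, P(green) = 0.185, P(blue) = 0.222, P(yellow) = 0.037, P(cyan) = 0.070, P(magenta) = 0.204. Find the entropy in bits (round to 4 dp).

2.3598 bits

H = −Σ pᵢ log₂ pᵢ.
−0.282·log₂(0.282) = 0.5150
−0.185·log₂(0.185) = 0.4504
−0.222·log₂(0.222) = 0.4820
−0.037·log₂(0.037) = 0.1760
−0.070·log₂(0.070) = 0.2686
−0.204·log₂(0.204) = 0.4678
Sum ≈ 2.3598 → 2.3598 bits.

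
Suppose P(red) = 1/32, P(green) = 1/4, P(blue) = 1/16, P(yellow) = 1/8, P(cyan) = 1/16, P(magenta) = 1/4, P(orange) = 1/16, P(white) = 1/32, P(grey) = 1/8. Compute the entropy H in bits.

Each probability is a power of 1/2, so log₂(1/p) is an integer.
H = Σ p·log₂(1/p) = 1/32·5 + 1/4·2 + 1/16·4 + 1/8·3 + 1/16·4 + 1/4·2 + 1/16·4 + 1/32·5 + 1/8·3 = 2.8125 bits.

2.8125 bits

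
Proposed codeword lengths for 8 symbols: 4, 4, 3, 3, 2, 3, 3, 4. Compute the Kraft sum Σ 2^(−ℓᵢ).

With common denominator 2^4 = 16: Σ 2^(−ℓᵢ) = 1/16 + 1/16 + 2/16 + 2/16 + 4/16 + 2/16 + 2/16 + 1/16 = 15/16 = 0.9375.

0.9375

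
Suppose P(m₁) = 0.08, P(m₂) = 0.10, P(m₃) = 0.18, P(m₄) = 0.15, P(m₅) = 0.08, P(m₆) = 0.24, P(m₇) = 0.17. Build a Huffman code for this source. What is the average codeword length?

2.74 bits/symbol

Repeatedly combine the two least-probable nodes; the expected code length is the sum of the merged weights.
merge 2/25 + 2/25 → 4/25
merge 1/10 + 3/20 → 1/4
merge 4/25 + 17/100 → 33/100
merge 9/50 + 6/25 → 21/50
merge 1/4 + 33/100 → 29/50
merge 21/50 + 29/50 → 1
L = 4/25 + 1/4 + 33/100 + 21/50 + 29/50 + 1 = 137/50 = 2.74 bits/symbol.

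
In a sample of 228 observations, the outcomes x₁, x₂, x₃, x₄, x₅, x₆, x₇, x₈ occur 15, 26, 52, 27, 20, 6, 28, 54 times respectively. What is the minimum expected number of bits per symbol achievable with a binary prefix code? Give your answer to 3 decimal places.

Probabilities are the counts divided by 228.
Repeatedly combine the two least-probable nodes; the expected code length is the sum of the merged weights.
merge 1/38 + 5/76 → 7/76
merge 5/57 + 7/76 → 41/228
merge 13/114 + 9/76 → 53/228
merge 7/57 + 41/228 → 23/76
merge 13/57 + 53/228 → 35/76
merge 9/38 + 23/76 → 41/76
merge 35/76 + 41/76 → 1
L = 7/76 + 41/228 + 53/228 + 23/76 + 35/76 + 41/76 + 1 = 160/57 ≈ 2.807 bits/symbol.

2.807 bits/symbol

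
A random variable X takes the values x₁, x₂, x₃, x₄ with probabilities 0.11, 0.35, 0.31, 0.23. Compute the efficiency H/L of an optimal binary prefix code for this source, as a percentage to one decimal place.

95.1%

Entropy H = −Σ p log₂ p ≈ 1.8918 bits.
Huffman merges: 11/100+23/100→17/50; 31/100+17/50→13/20; 7/20+13/20→1. L = 199/100 ≈ 1.9900.
Efficiency = H/L = 1.8918/1.9900 = 95.1%.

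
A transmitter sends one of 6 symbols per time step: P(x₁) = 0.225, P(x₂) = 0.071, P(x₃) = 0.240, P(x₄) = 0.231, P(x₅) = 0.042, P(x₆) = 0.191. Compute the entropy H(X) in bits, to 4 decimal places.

2.3859 bits

H = −Σ pᵢ log₂ pᵢ.
−0.225·log₂(0.225) = 0.4842
−0.071·log₂(0.071) = 0.2709
−0.240·log₂(0.240) = 0.4941
−0.231·log₂(0.231) = 0.4883
−0.042·log₂(0.042) = 0.1921
−0.191·log₂(0.191) = 0.4562
Sum ≈ 2.3859 → 2.3859 bits.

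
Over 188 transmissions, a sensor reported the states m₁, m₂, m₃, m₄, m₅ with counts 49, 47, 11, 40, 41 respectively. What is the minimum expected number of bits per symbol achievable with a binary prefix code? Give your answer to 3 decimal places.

Probabilities are the counts divided by 188.
Repeatedly combine the two least-probable nodes; the expected code length is the sum of the merged weights.
merge 11/188 + 10/47 → 51/188
merge 41/188 + 1/4 → 22/47
merge 49/188 + 51/188 → 25/47
merge 22/47 + 25/47 → 1
L = 51/188 + 22/47 + 25/47 + 1 = 427/188 ≈ 2.271 bits/symbol.

2.271 bits/symbol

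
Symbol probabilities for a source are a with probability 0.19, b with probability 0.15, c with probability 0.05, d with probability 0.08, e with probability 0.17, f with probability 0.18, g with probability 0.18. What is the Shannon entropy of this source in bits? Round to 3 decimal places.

H = −Σ pᵢ log₂ pᵢ.
−0.19·log₂(0.19) = 0.4552
−0.15·log₂(0.15) = 0.4105
−0.05·log₂(0.05) = 0.2161
−0.08·log₂(0.08) = 0.2915
−0.17·log₂(0.17) = 0.4346
−0.18·log₂(0.18) = 0.4453
−0.18·log₂(0.18) = 0.4453
Sum ≈ 2.6986 → 2.699 bits.

2.699 bits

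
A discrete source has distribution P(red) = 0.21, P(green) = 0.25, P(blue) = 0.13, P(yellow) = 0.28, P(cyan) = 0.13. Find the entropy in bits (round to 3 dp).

2.252 bits

H = −Σ pᵢ log₂ pᵢ.
−0.21·log₂(0.21) = 0.4728
−0.25·log₂(0.25) = 0.5000
−0.13·log₂(0.13) = 0.3826
−0.28·log₂(0.28) = 0.5142
−0.13·log₂(0.13) = 0.3826
Sum ≈ 2.2523 → 2.252 bits.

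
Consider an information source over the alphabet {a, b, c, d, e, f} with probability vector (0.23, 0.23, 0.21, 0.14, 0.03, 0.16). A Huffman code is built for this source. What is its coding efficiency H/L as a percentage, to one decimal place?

Entropy H = −Σ p log₂ p ≈ 2.4201 bits.
Huffman merges: 3/100+7/50→17/100; 4/25+17/100→33/100; 21/100+23/100→11/25; 23/100+33/100→14/25; 11/25+14/25→1. L = 5/2 ≈ 2.5000.
Efficiency = H/L = 2.4201/2.5000 = 96.8%.

96.8%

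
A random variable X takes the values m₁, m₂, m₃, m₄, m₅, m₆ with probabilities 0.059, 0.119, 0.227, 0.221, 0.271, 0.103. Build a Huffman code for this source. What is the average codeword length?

Repeatedly combine the two least-probable nodes; the expected code length is the sum of the merged weights.
merge 59/1000 + 103/1000 → 81/500
merge 119/1000 + 81/500 → 281/1000
merge 221/1000 + 227/1000 → 56/125
merge 271/1000 + 281/1000 → 69/125
merge 56/125 + 69/125 → 1
L = 81/500 + 281/1000 + 56/125 + 69/125 + 1 = 2443/1000 = 2.443 bits/symbol.

2.443 bits/symbol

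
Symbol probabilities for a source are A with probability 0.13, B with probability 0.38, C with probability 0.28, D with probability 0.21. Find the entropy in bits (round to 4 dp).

1.9001 bits

H = −Σ pᵢ log₂ pᵢ.
−0.13·log₂(0.13) = 0.3826
−0.38·log₂(0.38) = 0.5305
−0.28·log₂(0.28) = 0.5142
−0.21·log₂(0.21) = 0.4728
Sum ≈ 1.9001 → 1.9001 bits.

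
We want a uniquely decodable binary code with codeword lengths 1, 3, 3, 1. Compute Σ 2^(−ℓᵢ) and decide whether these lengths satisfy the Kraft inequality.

1.25; no

With common denominator 2^3 = 8: Σ 2^(−ℓᵢ) = 4/8 + 1/8 + 1/8 + 4/8 = 10/8 = 1.25.
Kraft's inequality requires Σ ≤ 1; here Σ = 1.25 > 1, so no such prefix code exists.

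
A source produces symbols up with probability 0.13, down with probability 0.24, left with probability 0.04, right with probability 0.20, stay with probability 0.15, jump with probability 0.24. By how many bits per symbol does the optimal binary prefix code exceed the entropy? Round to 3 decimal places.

Entropy H = −Σ p log₂ p ≈ 2.4316 bits.
Huffman merges: 1/25+13/100→17/100; 3/20+17/100→8/25; 1/5+6/25→11/25; 6/25+8/25→14/25; 11/25+14/25→1. L = 249/100 ≈ 2.4900.
L − H = 2.4900 − 2.4316 = 0.058 bits.

0.058 bits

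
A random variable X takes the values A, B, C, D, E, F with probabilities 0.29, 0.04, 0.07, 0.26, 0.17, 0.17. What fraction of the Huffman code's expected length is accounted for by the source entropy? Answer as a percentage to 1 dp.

Entropy H = −Σ p log₂ p ≈ 2.3467 bits.
Huffman merges: 1/25+7/100→11/100; 11/100+17/100→7/25; 17/100+13/50→43/100; 7/25+29/100→57/100; 43/100+57/100→1. L = 239/100 ≈ 2.3900.
Efficiency = H/L = 2.3467/2.3900 = 98.2%.

98.2%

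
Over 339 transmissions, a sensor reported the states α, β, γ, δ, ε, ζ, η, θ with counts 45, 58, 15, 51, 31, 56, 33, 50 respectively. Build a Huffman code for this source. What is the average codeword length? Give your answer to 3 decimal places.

2.965 bits/symbol

Probabilities are the counts divided by 339.
Repeatedly combine the two least-probable nodes; the expected code length is the sum of the merged weights.
merge 5/113 + 31/339 → 46/339
merge 11/113 + 15/113 → 26/113
merge 46/339 + 50/339 → 32/113
merge 17/113 + 56/339 → 107/339
merge 58/339 + 26/113 → 136/339
merge 32/113 + 107/339 → 203/339
merge 136/339 + 203/339 → 1
L = 46/339 + 26/113 + 32/113 + 107/339 + 136/339 + 203/339 + 1 = 335/113 ≈ 2.965 bits/symbol.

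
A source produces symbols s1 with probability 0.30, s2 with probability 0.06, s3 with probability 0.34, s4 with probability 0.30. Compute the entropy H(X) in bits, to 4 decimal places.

H = −Σ pᵢ log₂ pᵢ.
−0.30·log₂(0.30) = 0.5211
−0.06·log₂(0.06) = 0.2435
−0.34·log₂(0.34) = 0.5292
−0.30·log₂(0.30) = 0.5211
Sum ≈ 1.8149 → 1.8149 bits.

1.8149 bits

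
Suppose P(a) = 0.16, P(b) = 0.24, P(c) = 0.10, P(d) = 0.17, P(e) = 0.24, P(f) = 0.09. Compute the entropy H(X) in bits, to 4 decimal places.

H = −Σ pᵢ log₂ pᵢ.
−0.16·log₂(0.16) = 0.4230
−0.24·log₂(0.24) = 0.4941
−0.10·log₂(0.10) = 0.3322
−0.17·log₂(0.17) = 0.4346
−0.24·log₂(0.24) = 0.4941
−0.09·log₂(0.09) = 0.3127
Sum ≈ 2.4907 → 2.4907 bits.

2.4907 bits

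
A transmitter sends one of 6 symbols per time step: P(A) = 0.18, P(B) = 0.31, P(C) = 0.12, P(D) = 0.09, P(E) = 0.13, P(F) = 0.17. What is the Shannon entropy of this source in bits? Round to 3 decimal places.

2.466 bits

H = −Σ pᵢ log₂ pᵢ.
−0.18·log₂(0.18) = 0.4453
−0.31·log₂(0.31) = 0.5238
−0.12·log₂(0.12) = 0.3671
−0.09·log₂(0.09) = 0.3127
−0.13·log₂(0.13) = 0.3826
−0.17·log₂(0.17) = 0.4346
Sum ≈ 2.4661 → 2.466 bits.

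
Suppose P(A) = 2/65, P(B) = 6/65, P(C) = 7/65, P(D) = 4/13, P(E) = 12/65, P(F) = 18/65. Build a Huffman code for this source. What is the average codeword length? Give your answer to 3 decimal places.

2.354 bits/symbol

Repeatedly combine the two least-probable nodes; the expected code length is the sum of the merged weights.
merge 2/65 + 6/65 → 8/65
merge 7/65 + 8/65 → 3/13
merge 12/65 + 3/13 → 27/65
merge 18/65 + 4/13 → 38/65
merge 27/65 + 38/65 → 1
L = 8/65 + 3/13 + 27/65 + 38/65 + 1 = 153/65 ≈ 2.354 bits/symbol.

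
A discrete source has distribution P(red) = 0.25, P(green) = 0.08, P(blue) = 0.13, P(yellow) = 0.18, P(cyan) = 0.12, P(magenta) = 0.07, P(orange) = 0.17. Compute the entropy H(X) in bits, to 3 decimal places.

H = −Σ pᵢ log₂ pᵢ.
−0.25·log₂(0.25) = 0.5000
−0.08·log₂(0.08) = 0.2915
−0.13·log₂(0.13) = 0.3826
−0.18·log₂(0.18) = 0.4453
−0.12·log₂(0.12) = 0.3671
−0.07·log₂(0.07) = 0.2686
−0.17·log₂(0.17) = 0.4346
Sum ≈ 2.6897 → 2.690 bits.

2.690 bits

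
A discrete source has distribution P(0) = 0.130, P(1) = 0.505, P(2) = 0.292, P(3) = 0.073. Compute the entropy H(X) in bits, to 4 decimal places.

1.6746 bits

H = −Σ pᵢ log₂ pᵢ.
−0.130·log₂(0.130) = 0.3826
−0.505·log₂(0.505) = 0.4978
−0.292·log₂(0.292) = 0.5186
−0.073·log₂(0.073) = 0.2756
Sum ≈ 1.6746 → 1.6746 bits.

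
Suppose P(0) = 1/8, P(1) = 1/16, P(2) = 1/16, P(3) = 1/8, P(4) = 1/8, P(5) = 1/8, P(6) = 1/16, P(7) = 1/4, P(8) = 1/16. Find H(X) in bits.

3 bits

Each probability is a power of 1/2, so log₂(1/p) is an integer.
H = Σ p·log₂(1/p) = 1/8·3 + 1/16·4 + 1/16·4 + 1/8·3 + 1/8·3 + 1/8·3 + 1/16·4 + 1/4·2 + 1/16·4 = 3 bits.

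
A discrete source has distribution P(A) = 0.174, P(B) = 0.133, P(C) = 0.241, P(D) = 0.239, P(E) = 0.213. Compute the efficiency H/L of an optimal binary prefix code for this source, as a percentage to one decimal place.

Entropy H = −Σ p log₂ p ≈ 2.2896 bits.
Huffman merges: 133/1000+87/500→307/1000; 213/1000+239/1000→113/250; 241/1000+307/1000→137/250; 113/250+137/250→1. L = 2307/1000 ≈ 2.3070.
Efficiency = H/L = 2.2896/2.3070 = 99.2%.

99.2%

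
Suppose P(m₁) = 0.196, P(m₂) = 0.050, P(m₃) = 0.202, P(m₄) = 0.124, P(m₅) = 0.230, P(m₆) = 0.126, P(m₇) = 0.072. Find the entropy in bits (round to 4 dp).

H = −Σ pᵢ log₂ pᵢ.
−0.196·log₂(0.196) = 0.4608
−0.050·log₂(0.050) = 0.2161
−0.202·log₂(0.202) = 0.4661
−0.124·log₂(0.124) = 0.3734
−0.230·log₂(0.230) = 0.4877
−0.126·log₂(0.126) = 0.3766
−0.072·log₂(0.072) = 0.2733
Sum ≈ 2.6540 → 2.6540 bits.

2.6540 bits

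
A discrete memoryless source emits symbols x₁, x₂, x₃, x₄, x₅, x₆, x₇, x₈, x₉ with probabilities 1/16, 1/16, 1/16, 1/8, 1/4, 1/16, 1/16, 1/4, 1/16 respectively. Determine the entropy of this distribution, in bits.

2.875 bits

Each probability is a power of 1/2, so log₂(1/p) is an integer.
H = Σ p·log₂(1/p) = 1/16·4 + 1/16·4 + 1/16·4 + 1/8·3 + 1/4·2 + 1/16·4 + 1/16·4 + 1/4·2 + 1/16·4 = 2.875 bits.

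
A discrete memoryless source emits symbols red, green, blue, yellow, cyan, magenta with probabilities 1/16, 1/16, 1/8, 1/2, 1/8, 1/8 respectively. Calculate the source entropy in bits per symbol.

2.125 bits

Each probability is a power of 1/2, so log₂(1/p) is an integer.
H = Σ p·log₂(1/p) = 1/16·4 + 1/16·4 + 1/8·3 + 1/2·1 + 1/8·3 + 1/8·3 = 2.125 bits.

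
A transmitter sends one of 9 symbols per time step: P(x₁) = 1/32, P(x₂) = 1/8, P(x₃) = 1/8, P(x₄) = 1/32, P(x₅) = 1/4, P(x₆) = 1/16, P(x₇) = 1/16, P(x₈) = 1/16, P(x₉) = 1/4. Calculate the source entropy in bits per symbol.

2.8125 bits

Each probability is a power of 1/2, so log₂(1/p) is an integer.
H = Σ p·log₂(1/p) = 1/32·5 + 1/8·3 + 1/8·3 + 1/32·5 + 1/4·2 + 1/16·4 + 1/16·4 + 1/16·4 + 1/4·2 = 2.8125 bits.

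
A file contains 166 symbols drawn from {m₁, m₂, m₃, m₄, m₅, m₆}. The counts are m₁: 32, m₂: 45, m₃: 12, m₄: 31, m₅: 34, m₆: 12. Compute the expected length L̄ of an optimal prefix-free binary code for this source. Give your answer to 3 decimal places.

Probabilities are the counts divided by 166.
Repeatedly combine the two least-probable nodes; the expected code length is the sum of the merged weights.
merge 6/83 + 6/83 → 12/83
merge 12/83 + 31/166 → 55/166
merge 16/83 + 17/83 → 33/83
merge 45/166 + 55/166 → 50/83
merge 33/83 + 50/83 → 1
L = 12/83 + 55/166 + 33/83 + 50/83 + 1 = 411/166 ≈ 2.476 bits/symbol.

2.476 bits/symbol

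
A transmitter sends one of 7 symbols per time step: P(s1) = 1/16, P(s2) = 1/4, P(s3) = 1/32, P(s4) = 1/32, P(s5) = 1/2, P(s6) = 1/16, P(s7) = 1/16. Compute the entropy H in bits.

2.0625 bits

Each probability is a power of 1/2, so log₂(1/p) is an integer.
H = Σ p·log₂(1/p) = 1/16·4 + 1/4·2 + 1/32·5 + 1/32·5 + 1/2·1 + 1/16·4 + 1/16·4 = 2.0625 bits.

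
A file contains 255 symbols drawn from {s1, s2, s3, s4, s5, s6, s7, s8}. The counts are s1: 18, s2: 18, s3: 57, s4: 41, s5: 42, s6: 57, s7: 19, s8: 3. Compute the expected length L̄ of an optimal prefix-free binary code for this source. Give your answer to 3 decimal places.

Probabilities are the counts divided by 255.
Repeatedly combine the two least-probable nodes; the expected code length is the sum of the merged weights.
merge 1/85 + 6/85 → 7/85
merge 6/85 + 19/255 → 37/255
merge 7/85 + 37/255 → 58/255
merge 41/255 + 14/85 → 83/255
merge 19/85 + 19/85 → 38/85
merge 58/255 + 83/255 → 47/85
merge 38/85 + 47/85 → 1
L = 7/85 + 37/255 + 58/255 + 83/255 + 38/85 + 47/85 + 1 = 709/255 ≈ 2.780 bits/symbol.

2.780 bits/symbol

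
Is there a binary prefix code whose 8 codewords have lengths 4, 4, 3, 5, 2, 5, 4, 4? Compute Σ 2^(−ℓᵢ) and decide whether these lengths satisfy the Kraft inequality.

With common denominator 2^5 = 32: Σ 2^(−ℓᵢ) = 2/32 + 2/32 + 4/32 + 1/32 + 8/32 + 1/32 + 2/32 + 2/32 = 22/32 = 0.6875.
Kraft's inequality requires Σ ≤ 1; here Σ = 0.6875 ≤ 1, so such a prefix code exists.

0.6875; yes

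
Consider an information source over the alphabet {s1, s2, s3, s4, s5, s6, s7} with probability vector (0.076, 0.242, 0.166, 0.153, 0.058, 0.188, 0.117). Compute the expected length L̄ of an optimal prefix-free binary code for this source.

Repeatedly combine the two least-probable nodes; the expected code length is the sum of the merged weights.
merge 29/500 + 19/250 → 67/500
merge 117/1000 + 67/500 → 251/1000
merge 153/1000 + 83/500 → 319/1000
merge 47/250 + 121/500 → 43/100
merge 251/1000 + 319/1000 → 57/100
merge 43/100 + 57/100 → 1
L = 67/500 + 251/1000 + 319/1000 + 43/100 + 57/100 + 1 = 338/125 = 2.704 bits/symbol.

2.704 bits/symbol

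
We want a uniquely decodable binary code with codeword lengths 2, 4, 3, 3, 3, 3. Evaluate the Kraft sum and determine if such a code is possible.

With common denominator 2^4 = 16: Σ 2^(−ℓᵢ) = 4/16 + 1/16 + 2/16 + 2/16 + 2/16 + 2/16 = 13/16 = 0.8125.
Kraft's inequality requires Σ ≤ 1; here Σ = 0.8125 ≤ 1, so such a prefix code exists.

0.8125; yes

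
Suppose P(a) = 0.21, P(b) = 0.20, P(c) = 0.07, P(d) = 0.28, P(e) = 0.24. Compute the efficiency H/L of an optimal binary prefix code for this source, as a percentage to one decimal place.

97.5%

Entropy H = −Σ p log₂ p ≈ 2.2141 bits.
Huffman merges: 7/100+1/5→27/100; 21/100+6/25→9/20; 27/100+7/25→11/20; 9/20+11/20→1. L = 227/100 ≈ 2.2700.
Efficiency = H/L = 2.2141/2.2700 = 97.5%.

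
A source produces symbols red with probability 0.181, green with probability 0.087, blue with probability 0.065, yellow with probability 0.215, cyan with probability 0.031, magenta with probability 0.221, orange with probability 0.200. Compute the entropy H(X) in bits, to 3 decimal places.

2.587 bits

H = −Σ pᵢ log₂ pᵢ.
−0.181·log₂(0.181) = 0.4463
−0.087·log₂(0.087) = 0.3065
−0.065·log₂(0.065) = 0.2563
−0.215·log₂(0.215) = 0.4768
−0.031·log₂(0.031) = 0.1554
−0.221·log₂(0.221) = 0.4813
−0.200·log₂(0.200) = 0.4644
Sum ≈ 2.5870 → 2.587 bits.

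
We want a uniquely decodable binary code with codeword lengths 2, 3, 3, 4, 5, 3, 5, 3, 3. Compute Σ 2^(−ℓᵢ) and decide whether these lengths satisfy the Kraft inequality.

With common denominator 2^5 = 32: Σ 2^(−ℓᵢ) = 8/32 + 4/32 + 4/32 + 2/32 + 1/32 + 4/32 + 1/32 + 4/32 + 4/32 = 32/32 = 1.
Kraft's inequality requires Σ ≤ 1; here Σ = 1 ≤ 1, so such a prefix code exists.

1; yes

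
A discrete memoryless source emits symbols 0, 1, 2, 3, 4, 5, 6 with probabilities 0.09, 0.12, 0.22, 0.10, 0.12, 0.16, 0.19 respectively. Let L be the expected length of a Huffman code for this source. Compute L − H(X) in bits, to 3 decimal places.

0.042 bits

Entropy H = −Σ p log₂ p ≈ 2.7378 bits.
Huffman merges: 9/100+1/10→19/100; 3/25+3/25→6/25; 4/25+19/100→7/20; 19/100+11/50→41/100; 6/25+7/20→59/100; 41/100+59/100→1. L = 139/50 ≈ 2.7800.
L − H = 2.7800 − 2.7378 = 0.042 bits.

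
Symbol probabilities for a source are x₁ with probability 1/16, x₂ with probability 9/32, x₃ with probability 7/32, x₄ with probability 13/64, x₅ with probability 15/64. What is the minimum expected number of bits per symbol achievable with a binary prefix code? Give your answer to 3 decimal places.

2.266 bits/symbol

Repeatedly combine the two least-probable nodes; the expected code length is the sum of the merged weights.
merge 1/16 + 13/64 → 17/64
merge 7/32 + 15/64 → 29/64
merge 17/64 + 9/32 → 35/64
merge 29/64 + 35/64 → 1
L = 17/64 + 29/64 + 35/64 + 1 = 145/64 ≈ 2.266 bits/symbol.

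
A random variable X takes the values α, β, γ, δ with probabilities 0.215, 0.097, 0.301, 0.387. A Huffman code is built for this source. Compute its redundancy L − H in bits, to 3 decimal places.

0.070 bits

Entropy H = −Σ p log₂ p ≈ 1.8547 bits.
Huffman merges: 97/1000+43/200→39/125; 301/1000+39/125→613/1000; 387/1000+613/1000→1. L = 77/40 ≈ 1.9250.
L − H = 1.9250 − 1.8547 = 0.070 bits.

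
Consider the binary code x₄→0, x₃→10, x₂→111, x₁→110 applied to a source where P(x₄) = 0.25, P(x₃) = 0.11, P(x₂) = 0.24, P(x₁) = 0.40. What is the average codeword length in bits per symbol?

L̄ = Σ pᵢ·ℓᵢ = 0.25·1 + 0.11·2 + 0.24·3 + 0.40·3 = 2.39 bits/symbol.

2.39 bits/symbol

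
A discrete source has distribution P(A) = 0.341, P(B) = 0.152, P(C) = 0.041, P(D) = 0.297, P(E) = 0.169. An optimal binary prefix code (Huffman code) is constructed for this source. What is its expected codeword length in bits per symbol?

2.193 bits/symbol

Repeatedly combine the two least-probable nodes; the expected code length is the sum of the merged weights.
merge 41/1000 + 19/125 → 193/1000
merge 169/1000 + 193/1000 → 181/500
merge 297/1000 + 341/1000 → 319/500
merge 181/500 + 319/500 → 1
L = 193/1000 + 181/500 + 319/500 + 1 = 2193/1000 = 2.193 bits/symbol.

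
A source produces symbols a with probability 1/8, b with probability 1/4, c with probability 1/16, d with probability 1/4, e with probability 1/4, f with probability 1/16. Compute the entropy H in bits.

2.375 bits

Each probability is a power of 1/2, so log₂(1/p) is an integer.
H = Σ p·log₂(1/p) = 1/8·3 + 1/4·2 + 1/16·4 + 1/4·2 + 1/4·2 + 1/16·4 = 2.375 bits.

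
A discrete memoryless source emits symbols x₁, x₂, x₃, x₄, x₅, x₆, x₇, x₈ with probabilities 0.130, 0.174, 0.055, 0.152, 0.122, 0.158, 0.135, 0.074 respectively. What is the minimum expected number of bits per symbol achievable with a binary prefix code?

2.955 bits/symbol

Repeatedly combine the two least-probable nodes; the expected code length is the sum of the merged weights.
merge 11/200 + 37/500 → 129/1000
merge 61/500 + 129/1000 → 251/1000
merge 13/100 + 27/200 → 53/200
merge 19/125 + 79/500 → 31/100
merge 87/500 + 251/1000 → 17/40
merge 53/200 + 31/100 → 23/40
merge 17/40 + 23/40 → 1
L = 129/1000 + 251/1000 + 53/200 + 31/100 + 17/40 + 23/40 + 1 = 591/200 = 2.955 bits/symbol.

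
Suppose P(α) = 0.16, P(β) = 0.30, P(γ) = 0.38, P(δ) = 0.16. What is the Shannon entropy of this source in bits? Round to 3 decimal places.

1.898 bits

H = −Σ pᵢ log₂ pᵢ.
−0.16·log₂(0.16) = 0.4230
−0.30·log₂(0.30) = 0.5211
−0.38·log₂(0.38) = 0.5305
−0.16·log₂(0.16) = 0.4230
Sum ≈ 1.8976 → 1.898 bits.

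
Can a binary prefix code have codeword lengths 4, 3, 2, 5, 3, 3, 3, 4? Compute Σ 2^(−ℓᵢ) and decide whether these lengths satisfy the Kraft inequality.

0.90625; yes

With common denominator 2^5 = 32: Σ 2^(−ℓᵢ) = 2/32 + 4/32 + 8/32 + 1/32 + 4/32 + 4/32 + 4/32 + 2/32 = 29/32 = 0.90625.
Kraft's inequality requires Σ ≤ 1; here Σ = 0.90625 ≤ 1, so such a prefix code exists.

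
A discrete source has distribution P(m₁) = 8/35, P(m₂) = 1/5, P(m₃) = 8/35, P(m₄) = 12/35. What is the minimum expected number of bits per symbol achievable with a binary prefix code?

2 bits/symbol

Repeatedly combine the two least-probable nodes; the expected code length is the sum of the merged weights.
merge 1/5 + 8/35 → 3/7
merge 8/35 + 12/35 → 4/7
merge 3/7 + 4/7 → 1
L = 3/7 + 4/7 + 1 = 2 bits/symbol.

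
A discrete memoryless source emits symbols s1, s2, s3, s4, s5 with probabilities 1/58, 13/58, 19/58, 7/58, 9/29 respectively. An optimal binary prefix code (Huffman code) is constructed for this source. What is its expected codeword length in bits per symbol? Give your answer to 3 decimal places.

Repeatedly combine the two least-probable nodes; the expected code length is the sum of the merged weights.
merge 1/58 + 7/58 → 4/29
merge 4/29 + 13/58 → 21/58
merge 9/29 + 19/58 → 37/58
merge 21/58 + 37/58 → 1
L = 4/29 + 21/58 + 37/58 + 1 = 62/29 ≈ 2.138 bits/symbol.

2.138 bits/symbol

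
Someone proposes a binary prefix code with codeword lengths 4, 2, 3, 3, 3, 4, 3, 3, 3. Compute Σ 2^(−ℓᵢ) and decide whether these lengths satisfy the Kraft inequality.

1.125; no

With common denominator 2^4 = 16: Σ 2^(−ℓᵢ) = 1/16 + 4/16 + 2/16 + 2/16 + 2/16 + 1/16 + 2/16 + 2/16 + 2/16 = 18/16 = 1.125.
Kraft's inequality requires Σ ≤ 1; here Σ = 1.125 > 1, so no such prefix code exists.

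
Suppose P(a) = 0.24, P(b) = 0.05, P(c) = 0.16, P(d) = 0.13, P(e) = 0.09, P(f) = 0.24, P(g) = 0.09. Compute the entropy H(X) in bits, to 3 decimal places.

2.635 bits

H = −Σ pᵢ log₂ pᵢ.
−0.24·log₂(0.24) = 0.4941
−0.05·log₂(0.05) = 0.2161
−0.16·log₂(0.16) = 0.4230
−0.13·log₂(0.13) = 0.3826
−0.09·log₂(0.09) = 0.3127
−0.24·log₂(0.24) = 0.4941
−0.09·log₂(0.09) = 0.3127
Sum ≈ 2.6353 → 2.635 bits.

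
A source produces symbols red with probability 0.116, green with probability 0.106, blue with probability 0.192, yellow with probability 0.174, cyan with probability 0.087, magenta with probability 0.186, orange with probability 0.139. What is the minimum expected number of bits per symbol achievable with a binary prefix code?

Repeatedly combine the two least-probable nodes; the expected code length is the sum of the merged weights.
merge 87/1000 + 53/500 → 193/1000
merge 29/250 + 139/1000 → 51/200
merge 87/500 + 93/500 → 9/25
merge 24/125 + 193/1000 → 77/200
merge 51/200 + 9/25 → 123/200
merge 77/200 + 123/200 → 1
L = 193/1000 + 51/200 + 9/25 + 77/200 + 123/200 + 1 = 351/125 = 2.808 bits/symbol.

2.808 bits/symbol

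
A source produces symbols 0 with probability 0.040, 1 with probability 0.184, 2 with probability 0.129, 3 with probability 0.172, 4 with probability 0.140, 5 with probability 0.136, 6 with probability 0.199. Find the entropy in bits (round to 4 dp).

H = −Σ pᵢ log₂ pᵢ.
−0.040·log₂(0.040) = 0.1858
−0.184·log₂(0.184) = 0.4494
−0.129·log₂(0.129) = 0.3811
−0.172·log₂(0.172) = 0.4368
−0.140·log₂(0.140) = 0.3971
−0.136·log₂(0.136) = 0.3915
−0.199·log₂(0.199) = 0.4635
Sum ≈ 2.7051 → 2.7051 bits.

2.7051 bits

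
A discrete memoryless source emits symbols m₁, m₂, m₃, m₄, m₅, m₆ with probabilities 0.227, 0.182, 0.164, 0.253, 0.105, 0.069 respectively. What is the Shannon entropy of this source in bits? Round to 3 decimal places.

H = −Σ pᵢ log₂ pᵢ.
−0.227·log₂(0.227) = 0.4856
−0.182·log₂(0.182) = 0.4474
−0.164·log₂(0.164) = 0.4278
−0.253·log₂(0.253) = 0.5016
−0.105·log₂(0.105) = 0.3414
−0.069·log₂(0.069) = 0.2662
Sum ≈ 2.4699 → 2.470 bits.

2.470 bits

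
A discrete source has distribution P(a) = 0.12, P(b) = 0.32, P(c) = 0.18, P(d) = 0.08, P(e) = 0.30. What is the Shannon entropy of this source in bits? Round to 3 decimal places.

2.151 bits

H = −Σ pᵢ log₂ pᵢ.
−0.12·log₂(0.12) = 0.3671
−0.32·log₂(0.32) = 0.5260
−0.18·log₂(0.18) = 0.4453
−0.08·log₂(0.08) = 0.2915
−0.30·log₂(0.30) = 0.5211
Sum ≈ 2.1510 → 2.151 bits.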